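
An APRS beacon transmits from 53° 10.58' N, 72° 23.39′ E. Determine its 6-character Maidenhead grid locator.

Shift to the Maidenhead origin (180°W, 90°S): lon 252.3898, lat 143.1763.
Field (20°×10°, letters A–R): 252.3898/20 → 12 → M, 143.1763/10 → 14 → O; chars MO.
Square (2°×1°, digits 0–9): 12.3898/2 → 6, 3.1763/1 → 3; chars 63.
Subsquare (5′×2.5′, letters a–x): 0.3898/0.0833333 → 4 → e, 0.1763/0.0416667 → 4 → e; chars ee.

MO63ee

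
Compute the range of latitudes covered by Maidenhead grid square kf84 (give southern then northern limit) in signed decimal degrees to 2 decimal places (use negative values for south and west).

Field K=10, F=5: +10·20° lon, +5·10° lat → SW at lon 20°, lat -40°.
Square 8, 4: +8·2° lon, +4·1° lat → SW at lon 36°, lat -36°.
Cell spans 2° lon × 1° lat.
south -36.00, north -35.00.

-36.00, -35.00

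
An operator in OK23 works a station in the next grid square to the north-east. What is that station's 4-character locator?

OK34

Longitude square 2; +1 → 3.
Latitude square 3; +1 → 4.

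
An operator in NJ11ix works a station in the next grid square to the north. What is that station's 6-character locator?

NJ12ia

Latitude subsquare x = 23; +1 → 24, wraps to 0 = a, carry into square.
Latitude square 1; +1 → 2.
The longitude characters are unchanged.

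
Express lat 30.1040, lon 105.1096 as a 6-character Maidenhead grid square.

Add 180° to longitude and 90° to latitude: 285.1096, 120.1040.
Field: lon ⌊285.1096/20⌋ = 14 → O; lat ⌊120.1040/10⌋ = 12 → M.
Square: lon ⌊5.1096/2⌋ = 2; lat ⌊0.1040/1⌋ = 0.
Subsquare: lon ⌊1.1096/0.0833333⌋ = 13 → n; lat ⌊0.1040/0.0416667⌋ = 2 → c.

OM20nc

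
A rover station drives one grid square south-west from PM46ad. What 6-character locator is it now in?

PM36xc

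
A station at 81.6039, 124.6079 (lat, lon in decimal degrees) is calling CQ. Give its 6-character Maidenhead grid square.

Add 180° to longitude and 90° to latitude: 304.6079, 171.6039.
Field: lon ⌊304.6079/20⌋ = 15 → P; lat ⌊171.6039/10⌋ = 17 → R.
Square: lon ⌊4.6079/2⌋ = 2; lat ⌊1.6039/1⌋ = 1.
Subsquare: lon ⌊0.6079/0.0833333⌋ = 7 → h; lat ⌊0.6039/0.0416667⌋ = 14 → o.

PR21ho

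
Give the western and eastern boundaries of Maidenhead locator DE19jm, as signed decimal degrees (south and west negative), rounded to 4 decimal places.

-117.2500, -117.1667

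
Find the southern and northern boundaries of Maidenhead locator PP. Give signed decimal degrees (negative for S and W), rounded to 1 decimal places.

60.0, 70.0

Field P=15, P=15: +15·20° lon, +15·10° lat → SW at lon 120°, lat 60°.
Cell spans 20° lon × 10° lat.
south 60.0, north 70.0.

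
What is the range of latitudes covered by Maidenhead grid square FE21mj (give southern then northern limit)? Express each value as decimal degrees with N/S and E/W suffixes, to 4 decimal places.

Field F=5, E=4: +5·20° lon, +4·10° lat → SW at lon -80°, lat -50°.
Square 2, 1: +2·2° lon, +1·1° lat → SW at lon -76°, lat -49°.
Subsquare m=12, j=9: +12·0.0833333° lon, +9·0.0416667° lat → SW at lon -75°, lat -48.625°.
Cell spans 0.0833333° lon × 0.0416667° lat.
south 48.6250° S, north 48.5833° S.

48.6250° S, 48.5833° S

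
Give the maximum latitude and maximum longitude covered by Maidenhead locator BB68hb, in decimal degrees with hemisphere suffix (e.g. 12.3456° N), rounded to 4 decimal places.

71.9167° S, 147.3333° W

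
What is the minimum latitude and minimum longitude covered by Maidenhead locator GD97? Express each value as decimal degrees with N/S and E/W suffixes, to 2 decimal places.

Field G=6, D=3: +6·20° lon, +3·10° lat → SW at lon -60°, lat -60°.
Square 9, 7: +9·2° lon, +7·1° lat → SW at lon -42°, lat -53°.
latitude 53.00° S, longitude 42.00° W.

53.00° S, 42.00° W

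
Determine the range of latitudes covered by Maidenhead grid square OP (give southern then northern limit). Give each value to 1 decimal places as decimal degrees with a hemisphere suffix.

Field O=14, P=15: +14·20° lon, +15·10° lat → SW at lon 100°, lat 60°.
Cell spans 20° lon × 10° lat.
south 60.0° N, north 70.0° N.

60.0° N, 70.0° N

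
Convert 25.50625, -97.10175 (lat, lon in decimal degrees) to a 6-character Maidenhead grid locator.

EL15km

Add 180° to longitude and 90° to latitude: 82.8983, 115.5062.
Field: lon ⌊82.8983/20⌋ = 4 → E; lat ⌊115.5062/10⌋ = 11 → L.
Square: lon ⌊2.8983/2⌋ = 1; lat ⌊5.5062/1⌋ = 5.
Subsquare: lon ⌊0.8983/0.0833333⌋ = 10 → k; lat ⌊0.5062/0.0416667⌋ = 12 → m.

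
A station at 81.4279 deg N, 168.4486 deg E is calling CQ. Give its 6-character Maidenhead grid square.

RR41fk

Add 180° to longitude and 90° to latitude: 348.4486, 171.4279.
Field: 348.4486/20 → 17 → R, 171.4279/10 → 17 → R; chars RR.
Square: 8.4486/2 → 4, 1.4279/1 → 1; chars 41.
Subsquare: 0.4486/0.0833333 → 5 → f, 0.4279/0.0416667 → 10 → k; chars fk.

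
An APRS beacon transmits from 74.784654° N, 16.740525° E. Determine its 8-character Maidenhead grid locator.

Shift to the Maidenhead origin (180°W, 90°S): lon 196.74052, lat 164.78465.
Field: lon ⌊196.74052/20⌋ = 9 → J; lat ⌊164.78465/10⌋ = 16 → Q.
Square: lon ⌊16.74052/2⌋ = 8; lat ⌊4.78465/1⌋ = 4.
Subsquare: lon ⌊0.74052/0.0833333⌋ = 8 → i; lat ⌊0.78465/0.0416667⌋ = 18 → s.
Extended square: lon ⌊0.07386/0.00833333⌋ = 8; lat ⌊0.03465/0.00416667⌋ = 8.

JQ84is88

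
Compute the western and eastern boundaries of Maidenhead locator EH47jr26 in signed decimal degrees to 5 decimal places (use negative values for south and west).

Field E=4, H=7: +4·20° lon, +7·10° lat → SW at lon -100°, lat -20°.
Square 4, 7: +4·2° lon, +7·1° lat → SW at lon -92°, lat -13°.
Subsquare j=9, r=17: +9·0.0833333° lon, +17·0.0416667° lat → SW at lon -91.25°, lat -12.2917°.
Extended square 2, 6: +2·0.00833333° lon, +6·0.00416667° lat → SW at lon -91.2333°, lat -12.2667°.
Cell spans 0.00833333° lon × 0.00416667° lat.
west -91.23333, east -91.22500.

-91.23333, -91.22500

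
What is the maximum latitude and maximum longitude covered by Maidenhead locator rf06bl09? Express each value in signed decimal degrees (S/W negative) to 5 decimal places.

-33.50000, 160.09167

Field R=17, F=5: +17·20° lon, +5·10° lat → SW at lon 160°, lat -40°.
Square 0, 6: +0·2° lon, +6·1° lat → SW at lon 160°, lat -34°.
Subsquare b=1, l=11: +1·0.0833333° lon, +11·0.0416667° lat → SW at lon 160.083°, lat -33.5417°.
Extended square 0, 9: +0·0.00833333° lon, +9·0.00416667° lat → SW at lon 160.083°, lat -33.5042°.
Cell spans 0.00833333° lon × 0.00416667° lat. NE corner is SW corner plus one full cell.
latitude -33.50000, longitude 160.09167.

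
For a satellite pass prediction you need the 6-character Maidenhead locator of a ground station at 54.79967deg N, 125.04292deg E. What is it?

PO24mt

Add 180° to longitude and 90° to latitude: 305.0429, 144.7997.
Field: lon ⌊305.0429/20⌋ = 15 → P; lat ⌊144.7997/10⌋ = 14 → O.
Square: lon ⌊5.0429/2⌋ = 2; lat ⌊4.7997/1⌋ = 4.
Subsquare: lon ⌊1.0429/0.0833333⌋ = 12 → m; lat ⌊0.7997/0.0416667⌋ = 19 → t.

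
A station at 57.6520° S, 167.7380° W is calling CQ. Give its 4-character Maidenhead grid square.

Add 180° to longitude and 90° to latitude: 12.26, 32.35.
Field: lon ⌊12.26/20⌋ = 0 → A; lat ⌊32.35/10⌋ = 3 → D.
Square: lon ⌊12.26/2⌋ = 6; lat ⌊2.35/1⌋ = 2.

AD62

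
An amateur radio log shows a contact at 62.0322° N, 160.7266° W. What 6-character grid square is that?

Offset from 180°W / 90°S: lon 19.2734°, lat 152.0322°.
Field: lon ⌊19.2734/20⌋ = 0 → A; lat ⌊152.0322/10⌋ = 15 → P.
Square: lon ⌊19.2734/2⌋ = 9; lat ⌊2.0322/1⌋ = 2.
Subsquare: lon ⌊1.2734/0.0833333⌋ = 15 → p; lat ⌊0.0322/0.0416667⌋ = 0 → a.

AP92pa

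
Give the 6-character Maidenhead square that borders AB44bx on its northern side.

AB45ba

Latitude subsquare x = 23; +1 → 24, wraps to 0 = a, carry into square.
Latitude square 4; +1 → 5.
The longitude characters are unchanged.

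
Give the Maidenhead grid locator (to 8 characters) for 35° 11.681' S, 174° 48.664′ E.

RF74jt73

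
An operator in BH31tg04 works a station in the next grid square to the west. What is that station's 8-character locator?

Longitude extended square 0; −1 → -1, wraps to 9, carry into subsquare.
Longitude subsquare t = 19; −1 → 18 = s.
The latitude characters are unchanged.

BH31sg94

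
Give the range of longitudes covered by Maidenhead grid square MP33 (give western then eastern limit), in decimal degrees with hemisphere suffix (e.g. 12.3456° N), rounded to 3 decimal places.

66.000° E, 68.000° E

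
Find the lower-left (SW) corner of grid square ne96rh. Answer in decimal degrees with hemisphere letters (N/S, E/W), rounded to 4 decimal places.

Field N=13, E=4: +13·20° lon, +4·10° lat → SW at lon 80°, lat -50°.
Square 9, 6: +9·2° lon, +6·1° lat → SW at lon 98°, lat -44°.
Subsquare r=17, h=7: +17·0.0833333° lon, +7·0.0416667° lat → SW at lon 99.4167°, lat -43.7083°.
latitude 43.7083° S, longitude 99.4167° E.

43.7083° S, 99.4167° E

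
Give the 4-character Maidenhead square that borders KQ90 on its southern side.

KP99

Latitude square 0; −1 → -1, wraps to 9, carry into field.
Latitude field Q = 16; −1 → 15 = P.
The longitude characters are unchanged.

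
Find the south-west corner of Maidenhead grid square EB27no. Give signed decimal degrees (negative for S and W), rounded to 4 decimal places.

-72.4167, -94.9167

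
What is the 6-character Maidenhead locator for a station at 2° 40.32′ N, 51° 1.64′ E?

LJ52mq

Shift to the Maidenhead origin (180°W, 90°S): lon 231.0273, lat 92.6720.
Field: 231.0273/20 → 11 → L, 92.6720/10 → 9 → J; chars LJ.
Square: 11.0273/2 → 5, 2.6720/1 → 2; chars 52.
Subsquare: 1.0273/0.0833333 → 12 → m, 0.6720/0.0416667 → 16 → q; chars mq.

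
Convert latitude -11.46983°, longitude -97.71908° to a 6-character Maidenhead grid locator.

Shift to the Maidenhead origin (180°W, 90°S): lon 82.2809, lat 78.5302.
Field (20°×10°, letters A–R): lon ⌊82.2809/20⌋ = 4 → E; lat ⌊78.5302/10⌋ = 7 → H.
Square (2°×1°, digits 0–9): lon ⌊2.2809/2⌋ = 1; lat ⌊8.5302/1⌋ = 8.
Subsquare (5′×2.5′, letters a–x): lon ⌊0.2809/0.0833333⌋ = 3 → d; lat ⌊0.5302/0.0416667⌋ = 12 → m.

EH18dm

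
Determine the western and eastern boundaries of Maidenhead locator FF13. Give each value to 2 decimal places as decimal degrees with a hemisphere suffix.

Field F=5, F=5: +5·20° lon, +5·10° lat → SW at lon -80°, lat -40°.
Square 1, 3: +1·2° lon, +3·1° lat → SW at lon -78°, lat -37°.
Cell spans 2° lon × 1° lat.
west 78.00° W, east 76.00° W.

78.00° W, 76.00° W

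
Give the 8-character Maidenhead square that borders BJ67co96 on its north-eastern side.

Longitude extended square 9; +1 → 10, wraps to 0, carry into subsquare.
Longitude subsquare c = 2; +1 → 3 = d.
Latitude extended square 6; +1 → 7.

BJ67do07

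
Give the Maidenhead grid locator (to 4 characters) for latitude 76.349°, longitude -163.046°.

AQ86

Offset from 180°W / 90°S: lon 16.95°, lat 166.35°.
Field: lon ⌊16.95/20⌋ = 0 → A; lat ⌊166.35/10⌋ = 16 → Q.
Square: lon ⌊16.95/2⌋ = 8; lat ⌊6.35/1⌋ = 6.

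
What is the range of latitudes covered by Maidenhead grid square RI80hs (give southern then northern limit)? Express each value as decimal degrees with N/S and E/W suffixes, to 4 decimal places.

9.2500° S, 9.2083° S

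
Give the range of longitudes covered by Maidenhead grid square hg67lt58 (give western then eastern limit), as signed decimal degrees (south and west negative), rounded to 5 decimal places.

Field H=7, G=6: +7·20° lon, +6·10° lat → SW at lon -40°, lat -30°.
Square 6, 7: +6·2° lon, +7·1° lat → SW at lon -28°, lat -23°.
Subsquare l=11, t=19: +11·0.0833333° lon, +19·0.0416667° lat → SW at lon -27.0833°, lat -22.2083°.
Extended square 5, 8: +5·0.00833333° lon, +8·0.00416667° lat → SW at lon -27.0417°, lat -22.175°.
Cell spans 0.00833333° lon × 0.00416667° lat.
west -27.04167, east -27.03333.

-27.04167, -27.03333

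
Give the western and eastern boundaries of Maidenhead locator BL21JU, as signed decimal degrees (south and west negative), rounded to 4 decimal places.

Field B=1, L=11: +1·20° lon, +11·10° lat → SW at lon -160°, lat 20°.
Square 2, 1: +2·2° lon, +1·1° lat → SW at lon -156°, lat 21°.
Subsquare j=9, u=20: +9·0.0833333° lon, +20·0.0416667° lat → SW at lon -155.25°, lat 21.8333°.
Cell spans 0.0833333° lon × 0.0416667° lat.
west -155.2500, east -155.1667.

-155.2500, -155.1667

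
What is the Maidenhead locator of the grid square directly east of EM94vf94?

EM94wf04

Longitude extended square 9; +1 → 10, wraps to 0, carry into subsquare.
Longitude subsquare v = 21; +1 → 22 = w.
The latitude characters are unchanged.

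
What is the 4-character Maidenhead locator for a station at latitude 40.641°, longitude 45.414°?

Offset from 180°W / 90°S: lon 225.41°, lat 130.64°.
Field (20°×10°, letters A–R): 225.41/20 → 11 → L, 130.64/10 → 13 → N; chars LN.
Square (2°×1°, digits 0–9): 5.41/2 → 2, 0.64/1 → 0; chars 20.

LN20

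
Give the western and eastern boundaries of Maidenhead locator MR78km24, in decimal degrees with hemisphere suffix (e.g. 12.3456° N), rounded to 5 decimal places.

Field M=12, R=17: +12·20° lon, +17·10° lat → SW at lon 60°, lat 80°.
Square 7, 8: +7·2° lon, +8·1° lat → SW at lon 74°, lat 88°.
Subsquare k=10, m=12: +10·0.0833333° lon, +12·0.0416667° lat → SW at lon 74.8333°, lat 88.5°.
Extended square 2, 4: +2·0.00833333° lon, +4·0.00416667° lat → SW at lon 74.85°, lat 88.5167°.
Cell spans 0.00833333° lon × 0.00416667° lat.
west 74.85000° E, east 74.85833° E.

74.85000° E, 74.85833° E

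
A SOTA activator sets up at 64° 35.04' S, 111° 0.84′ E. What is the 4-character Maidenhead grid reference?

Offset from 180°W / 90°S: lon 291.01°, lat 25.42°.
Field: 291.01/20 → 14 → O, 25.42/10 → 2 → C; chars OC.
Square: 11.01/2 → 5, 5.42/1 → 5; chars 55.

OC55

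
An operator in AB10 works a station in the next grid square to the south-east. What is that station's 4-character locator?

Longitude square 1; +1 → 2.
Latitude square 0; −1 → -1, wraps to 9, carry into field.
Latitude field B = 1; −1 → 0 = A.

AA29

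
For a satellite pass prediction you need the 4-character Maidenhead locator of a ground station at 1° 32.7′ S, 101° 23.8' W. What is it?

DI98

Add 180° to longitude and 90° to latitude: 78.60, 88.45.
Field: lon ⌊78.60/20⌋ = 3 → D; lat ⌊88.45/10⌋ = 8 → I.
Square: lon ⌊18.60/2⌋ = 9; lat ⌊8.45/1⌋ = 8.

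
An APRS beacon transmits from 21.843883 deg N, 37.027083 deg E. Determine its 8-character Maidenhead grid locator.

Add 180° to longitude and 90° to latitude: 217.02708, 111.84388.
Field: 217.02708/20 → 10 → K, 111.84388/10 → 11 → L; chars KL.
Square: 17.02708/2 → 8, 1.84388/1 → 1; chars 81.
Subsquare: 1.02708/0.0833333 → 12 → m, 0.84388/0.0416667 → 20 → u; chars mu.
Extended square: 0.02708/0.00833333 → 3, 0.01055/0.00416667 → 2; chars 32.

KL81mu32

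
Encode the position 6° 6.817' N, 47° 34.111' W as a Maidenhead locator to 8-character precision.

GJ66fc17

Offset from 180°W / 90°S: lon 132.43148°, lat 96.11362°.
Field: 132.43148/20 → 6 → G, 96.11362/10 → 9 → J; chars GJ.
Square: 12.43148/2 → 6, 6.11362/1 → 6; chars 66.
Subsquare: 0.43148/0.0833333 → 5 → f, 0.11362/0.0416667 → 2 → c; chars fc.
Extended square: 0.01482/0.00833333 → 1, 0.03028/0.00416667 → 7; chars 17.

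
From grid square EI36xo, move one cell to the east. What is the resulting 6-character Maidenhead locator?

EI46ao

Longitude subsquare x = 23; +1 → 24, wraps to 0 = a, carry into square.
Longitude square 3; +1 → 4.
The latitude characters are unchanged.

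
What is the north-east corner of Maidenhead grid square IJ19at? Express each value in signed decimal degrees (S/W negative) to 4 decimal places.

Field I=8, J=9: +8·20° lon, +9·10° lat → SW at lon -20°, lat 0°.
Square 1, 9: +1·2° lon, +9·1° lat → SW at lon -18°, lat 9°.
Subsquare a=0, t=19: +0·0.0833333° lon, +19·0.0416667° lat → SW at lon -18°, lat 9.79167°.
Cell spans 0.0833333° lon × 0.0416667° lat. NE corner is SW corner plus one full cell.
latitude 9.8333, longitude -17.9167.

9.8333, -17.9167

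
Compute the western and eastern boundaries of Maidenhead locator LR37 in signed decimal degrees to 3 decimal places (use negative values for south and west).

Field L=11, R=17: +11·20° lon, +17·10° lat → SW at lon 40°, lat 80°.
Square 3, 7: +3·2° lon, +7·1° lat → SW at lon 46°, lat 87°.
Cell spans 2° lon × 1° lat.
west 46.000, east 48.000.

46.000, 48.000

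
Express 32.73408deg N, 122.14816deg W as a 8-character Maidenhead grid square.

CM82wr26

Offset from 180°W / 90°S: lon 57.85184°, lat 122.73408°.
Field: 57.85184/20 → 2 → C, 122.73408/10 → 12 → M; chars CM.
Square: 17.85184/2 → 8, 2.73408/1 → 2; chars 82.
Subsquare: 1.85184/0.0833333 → 22 → w, 0.73408/0.0416667 → 17 → r; chars wr.
Extended square: 0.01851/0.00833333 → 2, 0.02575/0.00416667 → 6; chars 26.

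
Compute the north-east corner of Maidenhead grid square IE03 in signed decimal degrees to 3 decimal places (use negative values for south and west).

-46.000, -18.000

Field I=8, E=4: +8·20° lon, +4·10° lat → SW at lon -20°, lat -50°.
Square 0, 3: +0·2° lon, +3·1° lat → SW at lon -20°, lat -47°.
Cell spans 2° lon × 1° lat. NE corner is SW corner plus one full cell.
latitude -46.000, longitude -18.000.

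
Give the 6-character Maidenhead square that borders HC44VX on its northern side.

HC45va

Latitude subsquare x = 23; +1 → 24, wraps to 0 = a, carry into square.
Latitude square 4; +1 → 5.
The longitude characters are unchanged.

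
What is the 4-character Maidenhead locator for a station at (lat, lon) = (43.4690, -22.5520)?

Shift to the Maidenhead origin (180°W, 90°S): lon 157.45, lat 133.47.
Field (20°×10°, letters A–R): lon ⌊157.45/20⌋ = 7 → H; lat ⌊133.47/10⌋ = 13 → N.
Square (2°×1°, digits 0–9): lon ⌊17.45/2⌋ = 8; lat ⌊3.47/1⌋ = 3.

HN83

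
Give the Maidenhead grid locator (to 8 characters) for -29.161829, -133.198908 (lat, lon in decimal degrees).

Shift to the Maidenhead origin (180°W, 90°S): lon 46.80109, lat 60.83817.
Field: 46.80109/20 → 2 → C, 60.83817/10 → 6 → G; chars CG.
Square: 6.80109/2 → 3, 0.83817/1 → 0; chars 30.
Subsquare: 0.80109/0.0833333 → 9 → j, 0.83817/0.0416667 → 20 → u; chars ju.
Extended square: 0.05109/0.00833333 → 6, 0.00484/0.00416667 → 1; chars 61.

CG30ju61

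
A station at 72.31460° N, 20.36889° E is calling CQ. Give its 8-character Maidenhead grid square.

Shift to the Maidenhead origin (180°W, 90°S): lon 200.36889, lat 162.31460.
Field: lon ⌊200.36889/20⌋ = 10 → K; lat ⌊162.31460/10⌋ = 16 → Q.
Square: lon ⌊0.36889/2⌋ = 0; lat ⌊2.31460/1⌋ = 2.
Subsquare: lon ⌊0.36889/0.0833333⌋ = 4 → e; lat ⌊0.31460/0.0416667⌋ = 7 → h.
Extended square: lon ⌊0.03556/0.00833333⌋ = 4; lat ⌊0.02293/0.00416667⌋ = 5.

KQ02eh45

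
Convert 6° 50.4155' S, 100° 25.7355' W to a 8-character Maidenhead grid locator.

Offset from 180°W / 90°S: lon 79.57107°, lat 83.15974°.
Field: 79.57107/20 → 3 → D, 83.15974/10 → 8 → I; chars DI.
Square: 19.57107/2 → 9, 3.15974/1 → 3; chars 93.
Subsquare: 1.57107/0.0833333 → 18 → s, 0.15974/0.0416667 → 3 → d; chars sd.
Extended square: 0.07107/0.00833333 → 8, 0.03474/0.00416667 → 8; chars 88.

DI93sd88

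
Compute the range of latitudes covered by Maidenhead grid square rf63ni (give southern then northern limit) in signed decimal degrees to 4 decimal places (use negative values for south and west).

Field R=17, F=5: +17·20° lon, +5·10° lat → SW at lon 160°, lat -40°.
Square 6, 3: +6·2° lon, +3·1° lat → SW at lon 172°, lat -37°.
Subsquare n=13, i=8: +13·0.0833333° lon, +8·0.0416667° lat → SW at lon 173.083°, lat -36.6667°.
Cell spans 0.0833333° lon × 0.0416667° lat.
south -36.6667, north -36.6250.

-36.6667, -36.6250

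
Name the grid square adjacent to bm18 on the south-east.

Longitude square 1; +1 → 2.
Latitude square 8; −1 → 7.

BM27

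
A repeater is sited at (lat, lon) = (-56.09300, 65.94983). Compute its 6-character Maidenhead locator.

MD23xv

Offset from 180°W / 90°S: lon 245.9498°, lat 33.9070°.
Field (20°×10°, letters A–R): lon ⌊245.9498/20⌋ = 12 → M; lat ⌊33.9070/10⌋ = 3 → D.
Square (2°×1°, digits 0–9): lon ⌊5.9498/2⌋ = 2; lat ⌊3.9070/1⌋ = 3.
Subsquare (5′×2.5′, letters a–x): lon ⌊1.9498/0.0833333⌋ = 23 → x; lat ⌊0.9070/0.0416667⌋ = 21 → v.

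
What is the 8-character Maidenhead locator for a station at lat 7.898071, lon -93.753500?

Shift to the Maidenhead origin (180°W, 90°S): lon 86.24650, lat 97.89807.
Field: lon ⌊86.24650/20⌋ = 4 → E; lat ⌊97.89807/10⌋ = 9 → J.
Square: lon ⌊6.24650/2⌋ = 3; lat ⌊7.89807/1⌋ = 7.
Subsquare: lon ⌊0.24650/0.0833333⌋ = 2 → c; lat ⌊0.89807/0.0416667⌋ = 21 → v.
Extended square: lon ⌊0.07983/0.00833333⌋ = 9; lat ⌊0.02307/0.00416667⌋ = 5.

EJ37cv95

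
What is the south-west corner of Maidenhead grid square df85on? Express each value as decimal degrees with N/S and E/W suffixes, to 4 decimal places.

34.4583° S, 102.8333° W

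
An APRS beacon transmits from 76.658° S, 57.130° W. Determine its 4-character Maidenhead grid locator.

GB13

Shift to the Maidenhead origin (180°W, 90°S): lon 122.87, lat 13.34.
Field: 122.87/20 → 6 → G, 13.34/10 → 1 → B; chars GB.
Square: 2.87/2 → 1, 3.34/1 → 3; chars 13.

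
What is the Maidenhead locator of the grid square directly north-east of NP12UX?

Longitude subsquare u = 20; +1 → 21 = v.
Latitude subsquare x = 23; +1 → 24, wraps to 0 = a, carry into square.
Latitude square 2; +1 → 3.

NP13va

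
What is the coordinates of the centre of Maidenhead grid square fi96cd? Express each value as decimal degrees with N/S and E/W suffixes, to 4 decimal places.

3.8542° S, 61.7917° W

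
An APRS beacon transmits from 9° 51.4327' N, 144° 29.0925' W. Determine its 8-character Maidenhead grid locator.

BJ79su15

Shift to the Maidenhead origin (180°W, 90°S): lon 35.51513, lat 99.85721.
Field: 35.51513/20 → 1 → B, 99.85721/10 → 9 → J; chars BJ.
Square: 15.51513/2 → 7, 9.85721/1 → 9; chars 79.
Subsquare: 1.51513/0.0833333 → 18 → s, 0.85721/0.0416667 → 20 → u; chars su.
Extended square: 0.01513/0.00833333 → 1, 0.02388/0.00416667 → 5; chars 15.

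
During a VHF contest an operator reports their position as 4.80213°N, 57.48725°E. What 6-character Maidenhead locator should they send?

LJ84rt

Add 180° to longitude and 90° to latitude: 237.4873, 94.8021.
Field (20°×10°, letters A–R): lon ⌊237.4873/20⌋ = 11 → L; lat ⌊94.8021/10⌋ = 9 → J.
Square (2°×1°, digits 0–9): lon ⌊17.4873/2⌋ = 8; lat ⌊4.8021/1⌋ = 4.
Subsquare (5′×2.5′, letters a–x): lon ⌊1.4873/0.0833333⌋ = 17 → r; lat ⌊0.8021/0.0416667⌋ = 19 → t.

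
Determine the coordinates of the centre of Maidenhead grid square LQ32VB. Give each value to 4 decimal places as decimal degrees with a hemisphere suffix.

Field L=11, Q=16: +11·20° lon, +16·10° lat → SW at lon 40°, lat 70°.
Square 3, 2: +3·2° lon, +2·1° lat → SW at lon 46°, lat 72°.
Subsquare v=21, b=1: +21·0.0833333° lon, +1·0.0416667° lat → SW at lon 47.75°, lat 72.0417°.
Cell spans 0.0833333° lon × 0.0416667° lat. Centre is SW corner plus half of each.
latitude 72.0625° N, longitude 47.7917° E.

72.0625° N, 47.7917° E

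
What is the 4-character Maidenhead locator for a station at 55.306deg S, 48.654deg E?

LD44

Offset from 180°W / 90°S: lon 228.65°, lat 34.69°.
Field: lon ⌊228.65/20⌋ = 11 → L; lat ⌊34.69/10⌋ = 3 → D.
Square: lon ⌊8.65/2⌋ = 4; lat ⌊4.69/1⌋ = 4.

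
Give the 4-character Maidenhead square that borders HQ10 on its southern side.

Latitude square 0; −1 → -1, wraps to 9, carry into field.
Latitude field Q = 16; −1 → 15 = P.
The longitude characters are unchanged.

HP19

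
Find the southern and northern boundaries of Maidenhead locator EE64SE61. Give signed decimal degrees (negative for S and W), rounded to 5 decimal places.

Field E=4, E=4: +4·20° lon, +4·10° lat → SW at lon -100°, lat -50°.
Square 6, 4: +6·2° lon, +4·1° lat → SW at lon -88°, lat -46°.
Subsquare s=18, e=4: +18·0.0833333° lon, +4·0.0416667° lat → SW at lon -86.5°, lat -45.8333°.
Extended square 6, 1: +6·0.00833333° lon, +1·0.00416667° lat → SW at lon -86.45°, lat -45.8292°.
Cell spans 0.00833333° lon × 0.00416667° lat.
south -45.82917, north -45.82500.

-45.82917, -45.82500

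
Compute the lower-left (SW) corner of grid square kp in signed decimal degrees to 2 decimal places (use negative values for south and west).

60.00, 20.00

Field K=10, P=15: +10·20° lon, +15·10° lat → SW at lon 20°, lat 60°.
latitude 60.00, longitude 20.00.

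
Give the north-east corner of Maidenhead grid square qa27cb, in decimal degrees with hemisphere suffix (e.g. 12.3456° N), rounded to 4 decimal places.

82.9167° S, 144.2500° E

Field Q=16, A=0: +16·20° lon, +0·10° lat → SW at lon 140°, lat -90°.
Square 2, 7: +2·2° lon, +7·1° lat → SW at lon 144°, lat -83°.
Subsquare c=2, b=1: +2·0.0833333° lon, +1·0.0416667° lat → SW at lon 144.167°, lat -82.9583°.
Cell spans 0.0833333° lon × 0.0416667° lat. NE corner is SW corner plus one full cell.
latitude 82.9167° S, longitude 144.2500° E.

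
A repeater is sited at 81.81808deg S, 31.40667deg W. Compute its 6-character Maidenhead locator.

HA48he

Shift to the Maidenhead origin (180°W, 90°S): lon 148.5933, lat 8.1819.
Field: lon ⌊148.5933/20⌋ = 7 → H; lat ⌊8.1819/10⌋ = 0 → A.
Square: lon ⌊8.5933/2⌋ = 4; lat ⌊8.1819/1⌋ = 8.
Subsquare: lon ⌊0.5933/0.0833333⌋ = 7 → h; lat ⌊0.1819/0.0416667⌋ = 4 → e.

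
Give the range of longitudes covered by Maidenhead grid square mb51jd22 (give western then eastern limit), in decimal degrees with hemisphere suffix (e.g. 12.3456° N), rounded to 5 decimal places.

70.76667° E, 70.77500° E

Field M=12, B=1: +12·20° lon, +1·10° lat → SW at lon 60°, lat -80°.
Square 5, 1: +5·2° lon, +1·1° lat → SW at lon 70°, lat -79°.
Subsquare j=9, d=3: +9·0.0833333° lon, +3·0.0416667° lat → SW at lon 70.75°, lat -78.875°.
Extended square 2, 2: +2·0.00833333° lon, +2·0.00416667° lat → SW at lon 70.7667°, lat -78.8667°.
Cell spans 0.00833333° lon × 0.00416667° lat.
west 70.76667° E, east 70.77500° E.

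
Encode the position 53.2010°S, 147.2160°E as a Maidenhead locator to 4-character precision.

Shift to the Maidenhead origin (180°W, 90°S): lon 327.22, lat 36.80.
Field: lon ⌊327.22/20⌋ = 16 → Q; lat ⌊36.80/10⌋ = 3 → D.
Square: lon ⌊7.22/2⌋ = 3; lat ⌊6.80/1⌋ = 6.

QD36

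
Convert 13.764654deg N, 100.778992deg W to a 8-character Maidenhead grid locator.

Add 180° to longitude and 90° to latitude: 79.22101, 103.76465.
Field: 79.22101/20 → 3 → D, 103.76465/10 → 10 → K; chars DK.
Square: 19.22101/2 → 9, 3.76465/1 → 3; chars 93.
Subsquare: 1.22101/0.0833333 → 14 → o, 0.76465/0.0416667 → 18 → s; chars os.
Extended square: 0.05434/0.00833333 → 6, 0.01465/0.00416667 → 3; chars 63.

DK93os63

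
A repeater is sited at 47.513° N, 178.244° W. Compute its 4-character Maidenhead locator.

AN07

Add 180° to longitude and 90° to latitude: 1.76, 137.51.
Field (20°×10°, letters A–R): 1.76/20 → 0 → A, 137.51/10 → 13 → N; chars AN.
Square (2°×1°, digits 0–9): 1.76/2 → 0, 7.51/1 → 7; chars 07.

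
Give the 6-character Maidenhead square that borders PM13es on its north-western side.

Longitude subsquare e = 4; −1 → 3 = d.
Latitude subsquare s = 18; +1 → 19 = t.

PM13dt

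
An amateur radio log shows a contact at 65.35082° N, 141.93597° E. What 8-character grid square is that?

Offset from 180°W / 90°S: lon 321.93597°, lat 155.35082°.
Field: 321.93597/20 → 16 → Q, 155.35082/10 → 15 → P; chars QP.
Square: 1.93597/2 → 0, 5.35082/1 → 5; chars 05.
Subsquare: 1.93597/0.0833333 → 23 → x, 0.35082/0.0416667 → 8 → i; chars xi.
Extended square: 0.01930/0.00833333 → 2, 0.01749/0.00416667 → 4; chars 24.

QP05xi24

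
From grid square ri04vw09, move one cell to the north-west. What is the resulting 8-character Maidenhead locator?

RI04ux90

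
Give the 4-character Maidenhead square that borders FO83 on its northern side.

FO84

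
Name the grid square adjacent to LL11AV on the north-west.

Longitude subsquare a = 0; −1 → -1, wraps to 23 = x, carry into square.
Longitude square 1; −1 → 0.
Latitude subsquare v = 21; +1 → 22 = w.

LL01xw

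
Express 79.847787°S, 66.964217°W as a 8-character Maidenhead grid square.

Offset from 180°W / 90°S: lon 113.03578°, lat 10.15221°.
Field: 113.03578/20 → 5 → F, 10.15221/10 → 1 → B; chars FB.
Square: 13.03578/2 → 6, 0.15221/1 → 0; chars 60.
Subsquare: 1.03578/0.0833333 → 12 → m, 0.15221/0.0416667 → 3 → d; chars md.
Extended square: 0.03578/0.00833333 → 4, 0.02721/0.00416667 → 6; chars 46.

FB60md46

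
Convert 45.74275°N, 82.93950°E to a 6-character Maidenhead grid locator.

Offset from 180°W / 90°S: lon 262.9395°, lat 135.7428°.
Field: 262.9395/20 → 13 → N, 135.7428/10 → 13 → N; chars NN.
Square: 2.9395/2 → 1, 5.7428/1 → 5; chars 15.
Subsquare: 0.9395/0.0833333 → 11 → l, 0.7428/0.0416667 → 17 → r; chars lr.

NN15lr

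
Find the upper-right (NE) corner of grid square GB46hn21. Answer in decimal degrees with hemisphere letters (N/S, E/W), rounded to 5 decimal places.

Field G=6, B=1: +6·20° lon, +1·10° lat → SW at lon -60°, lat -80°.
Square 4, 6: +4·2° lon, +6·1° lat → SW at lon -52°, lat -74°.
Subsquare h=7, n=13: +7·0.0833333° lon, +13·0.0416667° lat → SW at lon -51.4167°, lat -73.4583°.
Extended square 2, 1: +2·0.00833333° lon, +1·0.00416667° lat → SW at lon -51.4°, lat -73.4542°.
Cell spans 0.00833333° lon × 0.00416667° lat. NE corner is SW corner plus one full cell.
latitude 73.45000° S, longitude 51.39167° W.

73.45000° S, 51.39167° W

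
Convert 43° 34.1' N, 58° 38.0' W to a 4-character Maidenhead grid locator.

GN03

Offset from 180°W / 90°S: lon 121.37°, lat 133.57°.
Field: lon ⌊121.37/20⌋ = 6 → G; lat ⌊133.57/10⌋ = 13 → N.
Square: lon ⌊1.37/2⌋ = 0; lat ⌊3.57/1⌋ = 3.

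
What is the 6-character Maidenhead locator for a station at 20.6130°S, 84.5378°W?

Add 180° to longitude and 90° to latitude: 95.4622, 69.3870.
Field: 95.4622/20 → 4 → E, 69.3870/10 → 6 → G; chars EG.
Square: 15.4622/2 → 7, 9.3870/1 → 9; chars 79.
Subsquare: 1.4622/0.0833333 → 17 → r, 0.3870/0.0416667 → 9 → j; chars rj.

EG79rj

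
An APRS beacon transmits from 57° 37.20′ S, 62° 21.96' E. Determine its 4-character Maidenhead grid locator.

MD12

Offset from 180°W / 90°S: lon 242.37°, lat 32.38°.
Field (20°×10°, letters A–R): 242.37/20 → 12 → M, 32.38/10 → 3 → D; chars MD.
Square (2°×1°, digits 0–9): 2.37/2 → 1, 2.38/1 → 2; chars 12.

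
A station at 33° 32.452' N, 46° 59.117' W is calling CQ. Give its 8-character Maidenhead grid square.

Add 180° to longitude and 90° to latitude: 133.01472, 123.54087.
Field: lon ⌊133.01472/20⌋ = 6 → G; lat ⌊123.54087/10⌋ = 12 → M.
Square: lon ⌊13.01472/2⌋ = 6; lat ⌊3.54087/1⌋ = 3.
Subsquare: lon ⌊1.01472/0.0833333⌋ = 12 → m; lat ⌊0.54087/0.0416667⌋ = 12 → m.
Extended square: lon ⌊0.01472/0.00833333⌋ = 1; lat ⌊0.04087/0.00416667⌋ = 9.

GM63mm19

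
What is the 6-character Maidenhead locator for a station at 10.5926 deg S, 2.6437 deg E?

Offset from 180°W / 90°S: lon 182.6437°, lat 79.4074°.
Field: lon ⌊182.6437/20⌋ = 9 → J; lat ⌊79.4074/10⌋ = 7 → H.
Square: lon ⌊2.6437/2⌋ = 1; lat ⌊9.4074/1⌋ = 9.
Subsquare: lon ⌊0.6437/0.0833333⌋ = 7 → h; lat ⌊0.4074/0.0416667⌋ = 9 → j.

JH19hj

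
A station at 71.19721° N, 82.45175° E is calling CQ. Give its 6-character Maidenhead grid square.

NQ11fe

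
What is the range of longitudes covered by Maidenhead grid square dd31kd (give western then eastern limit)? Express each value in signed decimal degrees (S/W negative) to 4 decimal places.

-113.1667, -113.0833

Field D=3, D=3: +3·20° lon, +3·10° lat → SW at lon -120°, lat -60°.
Square 3, 1: +3·2° lon, +1·1° lat → SW at lon -114°, lat -59°.
Subsquare k=10, d=3: +10·0.0833333° lon, +3·0.0416667° lat → SW at lon -113.167°, lat -58.875°.
Cell spans 0.0833333° lon × 0.0416667° lat.
west -113.1667, east -113.0833.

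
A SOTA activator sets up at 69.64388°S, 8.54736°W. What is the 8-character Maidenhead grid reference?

Shift to the Maidenhead origin (180°W, 90°S): lon 171.45264, lat 20.35612.
Field: lon ⌊171.45264/20⌋ = 8 → I; lat ⌊20.35612/10⌋ = 2 → C.
Square: lon ⌊11.45264/2⌋ = 5; lat ⌊0.35612/1⌋ = 0.
Subsquare: lon ⌊1.45264/0.0833333⌋ = 17 → r; lat ⌊0.35612/0.0416667⌋ = 8 → i.
Extended square: lon ⌊0.03597/0.00833333⌋ = 4; lat ⌊0.02279/0.00416667⌋ = 5.

IC50ri45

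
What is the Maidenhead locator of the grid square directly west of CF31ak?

CF21xk

Longitude subsquare a = 0; −1 → -1, wraps to 23 = x, carry into square.
Longitude square 3; −1 → 2.
The latitude characters are unchanged.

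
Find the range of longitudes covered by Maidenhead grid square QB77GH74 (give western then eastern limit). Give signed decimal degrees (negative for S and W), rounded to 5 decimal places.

Field Q=16, B=1: +16·20° lon, +1·10° lat → SW at lon 140°, lat -80°.
Square 7, 7: +7·2° lon, +7·1° lat → SW at lon 154°, lat -73°.
Subsquare g=6, h=7: +6·0.0833333° lon, +7·0.0416667° lat → SW at lon 154.5°, lat -72.7083°.
Extended square 7, 4: +7·0.00833333° lon, +4·0.00416667° lat → SW at lon 154.558°, lat -72.6917°.
Cell spans 0.00833333° lon × 0.00416667° lat.
west 154.55833, east 154.56667.

154.55833, 154.56667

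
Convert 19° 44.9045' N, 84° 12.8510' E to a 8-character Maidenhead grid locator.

Shift to the Maidenhead origin (180°W, 90°S): lon 264.21418, lat 109.74841.
Field: lon ⌊264.21418/20⌋ = 13 → N; lat ⌊109.74841/10⌋ = 10 → K.
Square: lon ⌊4.21418/2⌋ = 2; lat ⌊9.74841/1⌋ = 9.
Subsquare: lon ⌊0.21418/0.0833333⌋ = 2 → c; lat ⌊0.74841/0.0416667⌋ = 17 → r.
Extended square: lon ⌊0.04752/0.00833333⌋ = 5; lat ⌊0.04007/0.00416667⌋ = 9.

NK29cr59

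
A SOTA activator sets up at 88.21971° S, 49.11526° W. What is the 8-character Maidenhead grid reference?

GA51ks67

Add 180° to longitude and 90° to latitude: 130.88474, 1.78029.
Field: lon ⌊130.88474/20⌋ = 6 → G; lat ⌊1.78029/10⌋ = 0 → A.
Square: lon ⌊10.88474/2⌋ = 5; lat ⌊1.78029/1⌋ = 1.
Subsquare: lon ⌊0.88474/0.0833333⌋ = 10 → k; lat ⌊0.78029/0.0416667⌋ = 18 → s.
Extended square: lon ⌊0.05141/0.00833333⌋ = 6; lat ⌊0.03029/0.00416667⌋ = 7.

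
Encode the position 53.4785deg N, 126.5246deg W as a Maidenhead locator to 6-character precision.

Shift to the Maidenhead origin (180°W, 90°S): lon 53.4754, lat 143.4785.
Field: 53.4754/20 → 2 → C, 143.4785/10 → 14 → O; chars CO.
Square: 13.4754/2 → 6, 3.4785/1 → 3; chars 63.
Subsquare: 1.4754/0.0833333 → 17 → r, 0.4785/0.0416667 → 11 → l; chars rl.

CO63rl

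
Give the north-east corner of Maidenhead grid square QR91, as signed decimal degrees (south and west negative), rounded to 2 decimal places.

82.00, 160.00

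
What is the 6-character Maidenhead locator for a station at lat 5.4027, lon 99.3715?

Offset from 180°W / 90°S: lon 279.3715°, lat 95.4027°.
Field: lon ⌊279.3715/20⌋ = 13 → N; lat ⌊95.4027/10⌋ = 9 → J.
Square: lon ⌊19.3715/2⌋ = 9; lat ⌊5.4027/1⌋ = 5.
Subsquare: lon ⌊1.3715/0.0833333⌋ = 16 → q; lat ⌊0.4027/0.0416667⌋ = 9 → j.

NJ95qj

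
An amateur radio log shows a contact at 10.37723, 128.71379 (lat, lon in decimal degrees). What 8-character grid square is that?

Add 180° to longitude and 90° to latitude: 308.71379, 100.37723.
Field: lon ⌊308.71379/20⌋ = 15 → P; lat ⌊100.37723/10⌋ = 10 → K.
Square: lon ⌊8.71379/2⌋ = 4; lat ⌊0.37723/1⌋ = 0.
Subsquare: lon ⌊0.71379/0.0833333⌋ = 8 → i; lat ⌊0.37723/0.0416667⌋ = 9 → j.
Extended square: lon ⌊0.04712/0.00833333⌋ = 5; lat ⌊0.00223/0.00416667⌋ = 0.

PK40ij50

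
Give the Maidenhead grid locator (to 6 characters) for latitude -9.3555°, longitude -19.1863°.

II00jp

Shift to the Maidenhead origin (180°W, 90°S): lon 160.8137, lat 80.6445.
Field: lon ⌊160.8137/20⌋ = 8 → I; lat ⌊80.6445/10⌋ = 8 → I.
Square: lon ⌊0.8137/2⌋ = 0; lat ⌊0.6445/1⌋ = 0.
Subsquare: lon ⌊0.8137/0.0833333⌋ = 9 → j; lat ⌊0.6445/0.0416667⌋ = 15 → p.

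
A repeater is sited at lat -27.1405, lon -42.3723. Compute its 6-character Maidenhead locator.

Shift to the Maidenhead origin (180°W, 90°S): lon 137.6277, lat 62.8595.
Field: lon ⌊137.6277/20⌋ = 6 → G; lat ⌊62.8595/10⌋ = 6 → G.
Square: lon ⌊17.6277/2⌋ = 8; lat ⌊2.8595/1⌋ = 2.
Subsquare: lon ⌊1.6277/0.0833333⌋ = 19 → t; lat ⌊0.8595/0.0416667⌋ = 20 → u.

GG82tu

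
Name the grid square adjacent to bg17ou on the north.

Latitude subsquare u = 20; +1 → 21 = v.
The longitude characters are unchanged.

BG17ov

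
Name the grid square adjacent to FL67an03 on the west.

FL57xn93

Longitude extended square 0; −1 → -1, wraps to 9, carry into subsquare.
Longitude subsquare a = 0; −1 → -1, wraps to 23 = x, carry into square.
Longitude square 6; −1 → 5.
The latitude characters are unchanged.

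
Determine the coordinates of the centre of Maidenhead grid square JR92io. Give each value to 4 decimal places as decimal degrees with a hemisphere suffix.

82.6042° N, 18.7083° E

Field J=9, R=17: +9·20° lon, +17·10° lat → SW at lon 0°, lat 80°.
Square 9, 2: +9·2° lon, +2·1° lat → SW at lon 18°, lat 82°.
Subsquare i=8, o=14: +8·0.0833333° lon, +14·0.0416667° lat → SW at lon 18.6667°, lat 82.5833°.
Cell spans 0.0833333° lon × 0.0416667° lat. Centre is SW corner plus half of each.
latitude 82.6042° N, longitude 18.7083° E.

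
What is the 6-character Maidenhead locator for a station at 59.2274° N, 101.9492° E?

OO09xf

Add 180° to longitude and 90° to latitude: 281.9492, 149.2274.
Field: 281.9492/20 → 14 → O, 149.2274/10 → 14 → O; chars OO.
Square: 1.9492/2 → 0, 9.2274/1 → 9; chars 09.
Subsquare: 1.9492/0.0833333 → 23 → x, 0.2274/0.0416667 → 5 → f; chars xf.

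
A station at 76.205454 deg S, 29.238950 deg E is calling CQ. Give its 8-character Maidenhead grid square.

KB43ot80

Offset from 180°W / 90°S: lon 209.23895°, lat 13.79455°.
Field: 209.23895/20 → 10 → K, 13.79455/10 → 1 → B; chars KB.
Square: 9.23895/2 → 4, 3.79455/1 → 3; chars 43.
Subsquare: 1.23895/0.0833333 → 14 → o, 0.79455/0.0416667 → 19 → t; chars ot.
Extended square: 0.07228/0.00833333 → 8, 0.00288/0.00416667 → 0; chars 80.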